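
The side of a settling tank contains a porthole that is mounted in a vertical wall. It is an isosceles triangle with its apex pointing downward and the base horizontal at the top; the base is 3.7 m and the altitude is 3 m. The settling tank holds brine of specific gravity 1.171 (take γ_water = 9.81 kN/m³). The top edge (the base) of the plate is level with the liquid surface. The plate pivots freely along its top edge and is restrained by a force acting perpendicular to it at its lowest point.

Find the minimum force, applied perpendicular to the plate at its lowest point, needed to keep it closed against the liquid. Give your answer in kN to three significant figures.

P ≈ 31.9 kN

γ = 1.171 × 9.81 = 11.48751 kN/m³.
With the apex down, the centroid sits h/3 = 3/3 = 1 m below the base (the top edge), so the centroid depth is h_c = 1 m.
A = ½ × 3.7 × 3 = 5.55 m².
Resultant F = γ·h_c·A = 11.48751 × 1 × 5.55 = 63.7557 kN.
I_c = b·h³/36 = 3.7 × 3³/36 = 2.775 m⁴.
Centre of pressure: y_p = y_c + I_c/(y_c·A) = 1 + 2.775/(1 × 5.55) = 1 + 0.5 = 1.5 m along the plane.
The resultant acts 1 + 0.5 = 1.5 m (along the plate) below the hinge at the top edge, so the moment about the hinge is M = F × 1.5 = 63.7557 × 1.5 = 95.6335 kN·m.
A normal force at the bottom, 3 m from the hinge, must supply this moment: P = 95.6335/3 = 31.8778 kN.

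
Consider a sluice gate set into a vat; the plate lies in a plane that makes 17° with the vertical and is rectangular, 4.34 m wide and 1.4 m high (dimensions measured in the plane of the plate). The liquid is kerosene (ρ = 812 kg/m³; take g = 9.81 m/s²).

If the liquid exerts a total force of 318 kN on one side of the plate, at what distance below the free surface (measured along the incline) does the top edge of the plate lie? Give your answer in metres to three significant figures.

γ = ρg = 812 × 9.81 / 1000 = 7.96572 kN/m³.
A = 4.34 × 1.4 = 6.076 m².
From F = γ·h_c·A, the centroid depth is h_c = 318/(7.96572 × 6.076) = 6.57029 m.
The plate makes 17° with the vertical, i.e. θ = 90° − 17° = 73° to the horizontal. Measuring y along the incline from the free-surface line, vertical depth h = y·sinθ with sinθ = 0.956305.
Along the incline, y_c = h_c/sinθ = 6.57029/0.956305 = 6.8705 m.
The centroid lies 1.4/2 = 0.7 m below the top edge, so the top edge sits at y_top = 6.8705 − 0.7 = 6.1705 m along the incline.

y_top ≈ 6.17 m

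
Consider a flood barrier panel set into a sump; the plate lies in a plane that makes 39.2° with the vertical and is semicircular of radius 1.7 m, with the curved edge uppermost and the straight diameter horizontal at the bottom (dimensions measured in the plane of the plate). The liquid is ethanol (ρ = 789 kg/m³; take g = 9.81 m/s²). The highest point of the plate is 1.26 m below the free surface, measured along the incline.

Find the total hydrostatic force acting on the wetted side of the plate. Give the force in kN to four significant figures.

γ = ρg = 789 × 9.81 / 1000 = 7.74009 kN/m³.
The plate makes 39.2° with the vertical, i.e. θ = 90° − 39.2° = 50.8° to the horizontal. Measuring y along the incline from the free-surface line, vertical depth h = y·sinθ with sinθ = 0.774944.
The centroid lies 4r/(3π) = 0.721502 m above the diameter, so r − 4r/(3π) = 1.7 − 0.721502 = 0.978498 m below the topmost point, so y_c = 1.26 + 0.978498 = 2.2385 m and h_c = 2.2385 × 0.774944 = 1.73471 m.
A = πr²/2 = π × 1.7²/2 = 4.5396 m².
Resultant F = γ·h_c·A = 7.74009 × 1.73471 × 4.5396 = 60.9524 kN.

F ≈ 60.95 kN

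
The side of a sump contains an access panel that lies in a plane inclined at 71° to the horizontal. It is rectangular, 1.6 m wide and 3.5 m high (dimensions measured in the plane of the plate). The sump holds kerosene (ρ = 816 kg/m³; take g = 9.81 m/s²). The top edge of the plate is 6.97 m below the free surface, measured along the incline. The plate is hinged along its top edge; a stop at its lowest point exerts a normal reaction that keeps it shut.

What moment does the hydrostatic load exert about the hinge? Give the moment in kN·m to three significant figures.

γ = ρg = 816 × 9.81 / 1000 = 8.00496 kN/m³.
Let θ = 71° be the plate's angle to the horizontal; measure y along the incline from where the plane meets the free surface. Vertical depth h = y·sinθ with sinθ = 0.945519.
The centroid lies 3.5/2 = 1.75 m below the top edge, so y_c = 6.97 + 1.75 = 8.72 m and h_c = 8.72 × 0.945519 = 8.24493 m.
A = 1.6 × 3.5 = 5.6 m².
Resultant F = γ·h_c·A = 8.00496 × 8.24493 × 5.6 = 369.602 kN.
I_c = b·h³/12 = 1.6 × 3.5³/12 = 5.71667 m⁴.
Centre of pressure: y_p = y_c + I_c/(y_c·A) = 8.72 + 5.71667/(8.72 × 5.6) = 8.72 + 0.117068 = 8.83707 m along the plane.
The resultant acts 1.75 + 0.117068 = 1.86707 m (along the plate) below the hinge at the top edge, so the moment about the hinge is M = F × 1.86707 = 369.602 × 1.86707 = 690.073 kN·m.

M ≈ 690 kN·m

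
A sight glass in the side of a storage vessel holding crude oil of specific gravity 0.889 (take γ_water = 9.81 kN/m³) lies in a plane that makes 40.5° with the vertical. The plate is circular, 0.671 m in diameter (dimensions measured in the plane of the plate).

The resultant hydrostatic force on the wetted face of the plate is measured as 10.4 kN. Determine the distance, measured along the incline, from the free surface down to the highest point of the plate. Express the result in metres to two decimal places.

y_top ≈ 4.10 m

γ = 0.889 × 9.81 = 8.72109 kN/m³.
A = π(0.3355)² = 0.353618 m².
From F = γ·h_c·A, the centroid depth is h_c = 10.4/(8.72109 × 0.353618) = 3.37232 m.
The plate makes 40.5° with the vertical, i.e. θ = 90° − 40.5° = 49.5° to the horizontal. Measuring y along the incline from the free-surface line, vertical depth h = y·sinθ with sinθ = 0.760406.
Along the incline, y_c = h_c/sinθ = 3.37232/0.760406 = 4.43489 m.
The centroid is at the centre, 0.3355 m below the top of the plate, so the highest point sits at y_top = 4.43489 − 0.3355 = 4.09939 m along the incline.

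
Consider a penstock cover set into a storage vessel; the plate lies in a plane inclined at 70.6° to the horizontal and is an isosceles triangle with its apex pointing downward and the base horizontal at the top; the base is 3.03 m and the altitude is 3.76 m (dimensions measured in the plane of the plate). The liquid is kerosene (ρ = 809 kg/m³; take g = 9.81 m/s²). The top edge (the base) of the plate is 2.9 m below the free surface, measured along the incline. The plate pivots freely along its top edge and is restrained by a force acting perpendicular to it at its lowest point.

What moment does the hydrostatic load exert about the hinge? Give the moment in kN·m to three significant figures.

γ = ρg = 809 × 9.81 / 1000 = 7.93629 kN/m³.
Let θ = 70.6° be the plate's angle to the horizontal; measure y along the incline from where the plane meets the free surface. Vertical depth h = y·sinθ with sinθ = 0.943223.
With the apex down, the centroid sits h/3 = 3.76/3 = 1.25333 m below the base (the top edge), so y_c = 2.9 + 1.25333 = 4.15333 m and h_c = 4.15333 × 0.943223 = 3.91752 m.
A = ½ × 3.03 × 3.76 = 5.6964 m².
Resultant F = γ·h_c·A = 7.93629 × 3.91752 × 5.6964 = 177.104 kN.
I_c = b·h³/36 = 3.03 × 3.76³/36 = 4.47408 m⁴.
Centre of pressure: y_p = y_c + I_c/(y_c·A) = 4.15333 + 4.47408/(4.15333 × 5.6964) = 4.15333 + 0.189107 = 4.34244 m along the plane.
The resultant acts 1.25333 + 0.189107 = 1.44244 m (along the plate) below the hinge at the top edge, so the moment about the hinge is M = F × 1.44244 = 177.104 × 1.44244 = 255.462 kN·m.

M ≈ 255 kN·m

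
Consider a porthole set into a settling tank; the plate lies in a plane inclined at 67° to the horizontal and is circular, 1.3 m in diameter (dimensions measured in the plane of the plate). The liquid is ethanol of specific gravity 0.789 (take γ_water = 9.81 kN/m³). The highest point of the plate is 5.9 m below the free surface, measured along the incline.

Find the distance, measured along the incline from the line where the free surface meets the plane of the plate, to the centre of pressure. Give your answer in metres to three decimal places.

y_p = 6.566 m

γ = 0.789 × 9.81 = 7.74009 kN/m³.
Let θ = 67° be the plate's angle to the horizontal; measure y along the incline from where the plane meets the free surface. Vertical depth h = y·sinθ with sinθ = 0.920505.
The centroid is at the centre, 0.65 m below the top of the plate, so y_c = 5.9 + 0.65 = 6.55 m and h_c = 6.55 × 0.920505 = 6.02931 m.
A = π(0.65)² = 1.32732 m².
Resultant F = γ·h_c·A = 7.74009 × 6.02931 × 1.32732 = 61.9426 kN.
I_c = πr⁴/4 = π × 0.65⁴/4 = 0.140198 m⁴.
Centre of pressure: y_p = y_c + I_c/(y_c·A) = 6.55 + 0.140198/(6.55 × 1.32732) = 6.55 + 0.0161259 = 6.56613 m along the plane.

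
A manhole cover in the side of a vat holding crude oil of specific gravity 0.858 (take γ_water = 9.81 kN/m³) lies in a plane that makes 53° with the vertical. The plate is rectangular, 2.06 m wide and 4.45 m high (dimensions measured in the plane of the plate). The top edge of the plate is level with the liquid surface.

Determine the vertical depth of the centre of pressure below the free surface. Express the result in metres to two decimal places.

γ = 0.858 × 9.81 = 8.41698 kN/m³.
The plate makes 53° with the vertical, i.e. θ = 90° − 53° = 37° to the horizontal. Measuring y along the incline from the free-surface line, vertical depth h = y·sinθ with sinθ = 0.601815.
The centroid lies 4.45/2 = 2.225 m below the top edge, so y_c = 2.225 m and h_c = 2.225 × 0.601815 = 1.33904 m.
A = 2.06 × 4.45 = 9.167 m².
Resultant F = γ·h_c·A = 8.41698 × 1.33904 × 9.167 = 103.318 kN.
I_c = b·h³/12 = 2.06 × 4.45³/12 = 15.1275 m⁴.
Centre of pressure: y_p = y_c + I_c/(y_c·A) = 2.225 + 15.1275/(2.225 × 9.167) = 2.225 + 0.741669 = 2.96667 m along the plane.
Vertically, h_p = y_p·sinθ = 2.96667 × 0.601815 = 1.78539 m.

h_p = 1.79 m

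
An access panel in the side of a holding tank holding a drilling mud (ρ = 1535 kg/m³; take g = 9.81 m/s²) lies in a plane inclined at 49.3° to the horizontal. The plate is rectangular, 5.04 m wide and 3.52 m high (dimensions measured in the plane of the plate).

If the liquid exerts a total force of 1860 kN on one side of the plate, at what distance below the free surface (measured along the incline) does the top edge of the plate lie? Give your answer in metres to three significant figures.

γ = ρg = 1535 × 9.81 / 1000 = 15.05835 kN/m³.
A = 5.04 × 3.52 = 17.7408 m².
From F = γ·h_c·A, the centroid depth is h_c = 1860/(15.05835 × 17.7408) = 6.96245 m.
Let θ = 49.3° be the plate's angle to the horizontal; measure y along the incline from where the plane meets the free surface. Vertical depth h = y·sinθ with sinθ = 0.758134.
Along the incline, y_c = h_c/sinθ = 6.96245/0.758134 = 9.18367 m.
The centroid lies 3.52/2 = 1.76 m below the top edge, so the top edge sits at y_top = 9.18367 − 1.76 = 7.42367 m along the incline.

y_top ≈ 7.42 m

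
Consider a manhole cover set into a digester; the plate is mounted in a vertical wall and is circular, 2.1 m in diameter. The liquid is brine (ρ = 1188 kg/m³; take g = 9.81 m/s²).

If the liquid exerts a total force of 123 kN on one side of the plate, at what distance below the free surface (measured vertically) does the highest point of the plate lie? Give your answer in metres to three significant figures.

γ = ρg = 1188 × 9.81 / 1000 = 11.65428 kN/m³.
A = π(1.05)² = 3.46361 m².
From F = γ·h_c·A, the centroid depth is h_c = 123/(11.65428 × 3.46361) = 3.04713 m.
The centroid is at the centre, 1.05 m below the top of the plate, so the highest point sits at h_top = 3.04713 − 1.05 = 1.99713 m below the surface.

d_top ≈ 2.00 m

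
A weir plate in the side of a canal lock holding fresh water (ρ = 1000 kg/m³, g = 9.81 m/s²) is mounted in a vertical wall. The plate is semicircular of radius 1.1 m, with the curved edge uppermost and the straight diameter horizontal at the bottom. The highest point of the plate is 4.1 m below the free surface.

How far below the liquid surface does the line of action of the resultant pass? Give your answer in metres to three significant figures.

h_p = 4.75 m

γ = ρg = 1000 × 9.81 = 9810 N/m³ = 9.81 kN/m³.
The centroid lies 4r/(3π) = 0.466854 m above the diameter, so r − 4r/(3π) = 1.1 − 0.466854 = 0.633146 m below the topmost point, so the centroid depth is h_c = 4.1 + 0.633146 = 4.73315 m.
A = πr²/2 = π × 1.1²/2 = 1.90066 m².
Resultant F = γ·h_c·A = 9.81 × 4.73315 × 1.90066 = 88.2518 kN.
I_c = (π/8 − 8/(9π))·r⁴ = 0.109757 × 1.1⁴ = 0.160695 m⁴.
Centre of pressure: y_p = y_c + I_c/(y_c·A) = 4.73315 + 0.160695/(4.73315 × 1.90066) = 4.73315 + 0.0178627 = 4.75101 m along the plane.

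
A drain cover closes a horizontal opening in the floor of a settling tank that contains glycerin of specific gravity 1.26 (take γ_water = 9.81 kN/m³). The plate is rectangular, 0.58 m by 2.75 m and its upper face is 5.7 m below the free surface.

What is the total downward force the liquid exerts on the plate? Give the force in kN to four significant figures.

γ = 1.26 × 9.81 = 12.3606 kN/m³.
The plate is horizontal, so pressure is uniform at p = γ·h = 12.3606 × 5.7 = 70.4554 kN/m².
A = 0.58 × 2.75 = 1.595 m².
F = p·A = 70.4554 × 1.595 = 112.376 kN.

F ≈ 112.4 kN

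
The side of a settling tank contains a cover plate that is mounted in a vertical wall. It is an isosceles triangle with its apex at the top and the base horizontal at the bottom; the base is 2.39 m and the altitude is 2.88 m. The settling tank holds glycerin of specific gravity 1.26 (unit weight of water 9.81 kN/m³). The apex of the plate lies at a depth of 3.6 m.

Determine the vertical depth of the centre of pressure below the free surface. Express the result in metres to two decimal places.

h_p = 5.60 m

γ = 1.26 × 9.81 = 12.3606 kN/m³.
With the apex up, the centroid sits 2h/3 = 2 × 2.88/3 = 1.92 m below the apex, so the centroid depth is h_c = 3.6 + 1.92 = 5.52 m.
A = ½ × 2.39 × 2.88 = 3.4416 m².
Resultant F = γ·h_c·A = 12.3606 × 5.52 × 3.4416 = 234.822 kN.
I_c = b·h³/36 = 2.39 × 2.88³/36 = 1.58589 m⁴.
Centre of pressure: y_p = y_c + I_c/(y_c·A) = 5.52 + 1.58589/(5.52 × 3.4416) = 5.52 + 0.0834783 = 5.60348 m along the plane.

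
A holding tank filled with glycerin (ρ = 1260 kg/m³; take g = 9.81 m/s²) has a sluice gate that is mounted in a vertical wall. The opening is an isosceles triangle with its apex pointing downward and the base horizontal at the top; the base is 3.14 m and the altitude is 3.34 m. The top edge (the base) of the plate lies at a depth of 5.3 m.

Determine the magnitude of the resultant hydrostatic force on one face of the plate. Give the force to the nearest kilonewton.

F ≈ 416 kN

γ = ρg = 1260 × 9.81 / 1000 = 12.3606 kN/m³.
With the apex down, the centroid sits h/3 = 3.34/3 = 1.11333 m below the base (the top edge), so the centroid depth is h_c = 5.3 + 1.11333 = 6.41333 m.
A = ½ × 3.14 × 3.34 = 5.2438 m².
Resultant F = γ·h_c·A = 12.3606 × 6.41333 × 5.2438 = 415.69 kN.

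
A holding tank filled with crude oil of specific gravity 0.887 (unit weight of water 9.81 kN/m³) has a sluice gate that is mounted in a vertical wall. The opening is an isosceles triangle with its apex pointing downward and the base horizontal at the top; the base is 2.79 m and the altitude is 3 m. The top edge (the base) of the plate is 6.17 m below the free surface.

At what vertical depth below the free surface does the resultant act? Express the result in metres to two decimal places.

h_p = 7.24 m

γ = 0.887 × 9.81 = 8.70147 kN/m³.
With the apex down, the centroid sits h/3 = 3/3 = 1 m below the base (the top edge), so the centroid depth is h_c = 6.17 + 1 = 7.17 m.
A = ½ × 2.79 × 3 = 4.185 m².
Resultant F = γ·h_c·A = 8.70147 × 7.17 × 4.185 = 261.1 kN.
I_c = b·h³/36 = 2.79 × 3³/36 = 2.0925 m⁴.
Centre of pressure: y_p = y_c + I_c/(y_c·A) = 7.17 + 2.0925/(7.17 × 4.185) = 7.17 + 0.069735 = 7.23973 m along the plane.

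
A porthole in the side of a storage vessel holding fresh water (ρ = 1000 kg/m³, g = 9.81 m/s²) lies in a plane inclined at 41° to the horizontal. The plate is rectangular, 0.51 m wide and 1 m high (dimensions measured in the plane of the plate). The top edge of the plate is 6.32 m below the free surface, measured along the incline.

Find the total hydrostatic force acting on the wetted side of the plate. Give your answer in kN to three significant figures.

F ≈ 22.4 kN

γ = ρg = 1000 × 9.81 = 9810 N/m³ = 9.81 kN/m³.
Let θ = 41° be the plate's angle to the horizontal; measure y along the incline from where the plane meets the free surface. Vertical depth h = y·sinθ with sinθ = 0.656059.
The centroid lies 1/2 = 0.5 m below the top edge, so y_c = 6.32 + 0.5 = 6.82 m and h_c = 6.82 × 0.656059 = 4.47432 m.
A = 0.51 × 1 = 0.51 m².
Resultant F = γ·h_c·A = 9.81 × 4.47432 × 0.51 = 22.3855 kN.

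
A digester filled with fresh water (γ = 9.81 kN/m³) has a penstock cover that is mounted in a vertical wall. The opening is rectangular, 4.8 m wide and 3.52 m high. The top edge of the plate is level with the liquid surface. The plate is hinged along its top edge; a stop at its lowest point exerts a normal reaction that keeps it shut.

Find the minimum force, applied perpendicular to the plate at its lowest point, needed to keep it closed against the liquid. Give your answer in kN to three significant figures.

γ = 9.81 kN/m³.
The centroid lies 3.52/2 = 1.76 m below the top edge, so the centroid depth is h_c = 1.76 m.
A = 4.8 × 3.52 = 16.896 m².
Resultant F = γ·h_c·A = 9.81 × 1.76 × 16.896 = 291.72 kN.
I_c = b·h³/12 = 4.8 × 3.52³/12 = 17.4457 m⁴.
Centre of pressure: y_p = y_c + I_c/(y_c·A) = 1.76 + 17.4457/(1.76 × 16.896) = 1.76 + 0.586667 = 2.34667 m along the plane.
The resultant acts 1.76 + 0.586667 = 2.34667 m (along the plate) below the hinge at the top edge, so the moment about the hinge is M = F × 2.34667 = 291.72 × 2.34667 = 684.571 kN·m.
A normal force at the bottom, 3.52 m from the hinge, must supply this moment: P = 684.571/3.52 = 194.48 kN.

P ≈ 194 kN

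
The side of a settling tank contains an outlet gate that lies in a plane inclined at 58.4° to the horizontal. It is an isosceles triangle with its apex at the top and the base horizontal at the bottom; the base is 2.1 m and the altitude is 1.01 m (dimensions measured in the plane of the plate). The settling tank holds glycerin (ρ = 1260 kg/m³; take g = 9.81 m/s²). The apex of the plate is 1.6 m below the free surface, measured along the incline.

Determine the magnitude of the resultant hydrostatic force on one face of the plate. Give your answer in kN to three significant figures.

F ≈ 25.4 kN

γ = ρg = 1260 × 9.81 / 1000 = 12.3606 kN/m³.
Let θ = 58.4° be the plate's angle to the horizontal; measure y along the incline from where the plane meets the free surface. Vertical depth h = y·sinθ with sinθ = 0.851727.
With the apex up, the centroid sits 2h/3 = 2 × 1.01/3 = 0.673333 m below the apex, so y_c = 1.6 + 0.673333 = 2.27333 m and h_c = 2.27333 × 0.851727 = 1.93626 m.
A = ½ × 2.1 × 1.01 = 1.0605 m².
Resultant F = γ·h_c·A = 12.3606 × 1.93626 × 1.0605 = 25.3813 kN.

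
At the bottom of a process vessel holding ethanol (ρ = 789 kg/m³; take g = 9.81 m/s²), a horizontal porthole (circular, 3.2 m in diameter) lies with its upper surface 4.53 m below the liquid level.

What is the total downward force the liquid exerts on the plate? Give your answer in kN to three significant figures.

γ = ρg = 789 × 9.81 / 1000 = 7.74009 kN/m³.
The plate is horizontal, so pressure is uniform at p = γ·h = 7.74009 × 4.53 = 35.0626 kN/m².
A = π(1.6)² = 8.04248 m².
F = p·A = 35.0626 × 8.04248 = 281.99 kN.

F ≈ 282 kN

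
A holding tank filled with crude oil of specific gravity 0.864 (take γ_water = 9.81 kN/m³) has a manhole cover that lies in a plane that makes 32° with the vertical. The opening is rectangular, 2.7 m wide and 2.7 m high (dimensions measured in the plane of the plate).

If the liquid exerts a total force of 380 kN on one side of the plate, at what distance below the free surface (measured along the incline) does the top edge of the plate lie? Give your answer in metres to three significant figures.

γ = 0.864 × 9.81 = 8.47584 kN/m³.
A = 2.7 × 2.7 = 7.29 m².
From F = γ·h_c·A, the centroid depth is h_c = 380/(8.47584 × 7.29) = 6.14997 m.
The plate makes 32° with the vertical, i.e. θ = 90° − 32° = 58° to the horizontal. Measuring y along the incline from the free-surface line, vertical depth h = y·sinθ with sinθ = 0.848048.
Along the incline, y_c = h_c/sinθ = 6.14997/0.848048 = 7.25191 m.
The centroid lies 2.7/2 = 1.35 m below the top edge, so the top edge sits at y_top = 7.25191 − 1.35 = 5.90191 m along the incline.

y_top ≈ 5.90 m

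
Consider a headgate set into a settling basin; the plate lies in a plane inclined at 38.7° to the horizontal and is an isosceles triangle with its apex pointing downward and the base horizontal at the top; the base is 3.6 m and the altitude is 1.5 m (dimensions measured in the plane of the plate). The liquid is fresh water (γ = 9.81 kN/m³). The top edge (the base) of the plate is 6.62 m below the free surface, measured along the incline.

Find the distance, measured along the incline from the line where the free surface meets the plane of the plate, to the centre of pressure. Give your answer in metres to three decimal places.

y_p = 7.138 m

γ = 9.81 kN/m³.
Let θ = 38.7° be the plate's angle to the horizontal; measure y along the incline from where the plane meets the free surface. Vertical depth h = y·sinθ with sinθ = 0.625243.
With the apex down, the centroid sits h/3 = 1.5/3 = 0.5 m below the base (the top edge), so y_c = 6.62 + 0.5 = 7.12 m and h_c = 7.12 × 0.625243 = 4.45173 m.
A = ½ × 3.6 × 1.5 = 2.7 m².
Resultant F = γ·h_c·A = 9.81 × 4.45173 × 2.7 = 117.913 kN.
I_c = b·h³/36 = 3.6 × 1.5³/36 = 0.3375 m⁴.
Centre of pressure: y_p = y_c + I_c/(y_c·A) = 7.12 + 0.3375/(7.12 × 2.7) = 7.12 + 0.0175562 = 7.13756 m along the plane.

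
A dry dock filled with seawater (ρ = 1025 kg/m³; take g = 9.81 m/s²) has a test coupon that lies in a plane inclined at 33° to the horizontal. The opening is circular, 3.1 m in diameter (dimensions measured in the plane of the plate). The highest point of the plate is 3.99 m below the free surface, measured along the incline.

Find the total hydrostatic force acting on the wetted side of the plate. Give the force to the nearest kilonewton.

F ≈ 229 kN

γ = ρg = 1025 × 9.81 / 1000 = 10.05525 kN/m³.
Let θ = 33° be the plate's angle to the horizontal; measure y along the incline from where the plane meets the free surface. Vertical depth h = y·sinθ with sinθ = 0.544639.
The centroid is at the centre, 1.55 m below the top of the plate, so y_c = 3.99 + 1.55 = 5.54 m and h_c = 5.54 × 0.544639 = 3.0173 m.
A = π(1.55)² = 7.54768 m².
Resultant F = γ·h_c·A = 10.05525 × 3.0173 × 7.54768 = 228.994 kN.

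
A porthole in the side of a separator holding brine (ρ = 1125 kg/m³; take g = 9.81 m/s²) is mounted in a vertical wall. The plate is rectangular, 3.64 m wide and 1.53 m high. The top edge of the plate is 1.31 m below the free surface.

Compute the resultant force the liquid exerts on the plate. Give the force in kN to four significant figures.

F ≈ 127.5 kN

γ = ρg = 1125 × 9.81 / 1000 = 11.03625 kN/m³.
The centroid lies 1.53/2 = 0.765 m below the top edge, so the centroid depth is h_c = 1.31 + 0.765 = 2.075 m.
A = 3.64 × 1.53 = 5.5692 m².
Resultant F = γ·h_c·A = 11.03625 × 2.075 × 5.5692 = 127.536 kN.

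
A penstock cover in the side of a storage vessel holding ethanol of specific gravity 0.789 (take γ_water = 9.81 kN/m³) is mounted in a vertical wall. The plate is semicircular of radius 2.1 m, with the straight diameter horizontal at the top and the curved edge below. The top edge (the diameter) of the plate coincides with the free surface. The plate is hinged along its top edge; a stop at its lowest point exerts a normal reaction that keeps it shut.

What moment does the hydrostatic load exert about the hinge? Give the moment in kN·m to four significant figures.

γ = 0.789 × 9.81 = 7.74009 kN/m³.
The centroid of a semicircle lies 4r/(3π) = 0.891268 m from the diameter, here below the top edge, so the centroid depth is h_c = 0.891268 m.
A = πr²/2 = π × 2.1²/2 = 6.92721 m².
Resultant F = γ·h_c·A = 7.74009 × 0.891268 × 6.92721 = 47.7873 kN.
I_c = (π/8 − 8/(9π))·r⁴ = 0.109757 × 2.1⁴ = 2.13457 m⁴.
Centre of pressure: y_p = y_c + I_c/(y_c·A) = 0.891268 + 2.13457/(0.891268 × 6.92721) = 0.891268 + 0.345735 = 1.237 m along the plane.
The resultant acts 0.891268 + 0.345735 = 1.237 m (along the plate) below the hinge at the top edge, so the moment about the hinge is M = F × 1.237 = 47.7873 × 1.237 = 59.1129 kN·m.

M ≈ 59.11 kN·m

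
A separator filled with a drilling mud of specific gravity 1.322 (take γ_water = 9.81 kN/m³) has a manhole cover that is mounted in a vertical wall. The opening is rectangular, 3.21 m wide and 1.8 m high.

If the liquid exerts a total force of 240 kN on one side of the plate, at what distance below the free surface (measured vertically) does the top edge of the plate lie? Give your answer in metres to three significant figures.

d_top ≈ 2.30 m

γ = 1.322 × 9.81 = 12.96882 kN/m³.
A = 3.21 × 1.8 = 5.778 m².
From F = γ·h_c·A, the centroid depth is h_c = 240/(12.96882 × 5.778) = 3.20283 m.
The centroid lies 1.8/2 = 0.9 m below the top edge, so the top edge sits at h_top = 3.20283 − 0.9 = 2.30283 m below the surface.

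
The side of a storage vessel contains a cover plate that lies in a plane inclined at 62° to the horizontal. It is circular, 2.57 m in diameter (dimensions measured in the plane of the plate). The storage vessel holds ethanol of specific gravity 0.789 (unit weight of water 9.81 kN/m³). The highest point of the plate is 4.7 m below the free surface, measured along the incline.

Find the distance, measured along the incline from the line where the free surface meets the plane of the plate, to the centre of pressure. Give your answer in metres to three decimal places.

γ = 0.789 × 9.81 = 7.74009 kN/m³.
Let θ = 62° be the plate's angle to the horizontal; measure y along the incline from where the plane meets the free surface. Vertical depth h = y·sinθ with sinθ = 0.882948.
The centroid is at the centre, 1.285 m below the top of the plate, so y_c = 4.7 + 1.285 = 5.985 m and h_c = 5.985 × 0.882948 = 5.28444 m.
A = π(1.285)² = 5.18748 m².
Resultant F = γ·h_c·A = 7.74009 × 5.28444 × 5.18748 = 212.179 kN.
I_c = πr⁴/4 = π × 1.285⁴/4 = 2.14142 m⁴.
Centre of pressure: y_p = y_c + I_c/(y_c·A) = 5.985 + 2.14142/(5.985 × 5.18748) = 5.985 + 0.0689733 = 6.05397 m along the plane.

y_p = 6.054 m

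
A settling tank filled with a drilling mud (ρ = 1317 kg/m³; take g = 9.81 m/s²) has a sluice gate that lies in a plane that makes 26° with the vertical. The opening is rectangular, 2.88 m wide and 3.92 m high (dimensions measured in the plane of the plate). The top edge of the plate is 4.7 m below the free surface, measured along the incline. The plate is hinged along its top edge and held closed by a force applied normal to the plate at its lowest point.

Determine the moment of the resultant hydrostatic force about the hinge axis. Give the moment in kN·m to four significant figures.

M ≈ 1879 kN·m

γ = ρg = 1317 × 9.81 / 1000 = 12.91977 kN/m³.
The plate makes 26° with the vertical, i.e. θ = 90° − 26° = 64° to the horizontal. Measuring y along the incline from the free-surface line, vertical depth h = y·sinθ with sinθ = 0.898794.
The centroid lies 3.92/2 = 1.96 m below the top edge, so y_c = 4.7 + 1.96 = 6.66 m and h_c = 6.66 × 0.898794 = 5.98597 m.
A = 2.88 × 3.92 = 11.2896 m².
Resultant F = γ·h_c·A = 12.91977 × 5.98597 × 11.2896 = 873.108 kN.
I_c = b·h³/12 = 2.88 × 3.92³/12 = 14.4567 m⁴.
Centre of pressure: y_p = y_c + I_c/(y_c·A) = 6.66 + 14.4567/(6.66 × 11.2896) = 6.66 + 0.192272 = 6.85227 m along the plane.
The resultant acts 1.96 + 0.192272 = 2.15227 m (along the plate) below the hinge at the top edge, so the moment about the hinge is M = F × 2.15227 = 873.108 × 2.15227 = 1879.16 kN·m.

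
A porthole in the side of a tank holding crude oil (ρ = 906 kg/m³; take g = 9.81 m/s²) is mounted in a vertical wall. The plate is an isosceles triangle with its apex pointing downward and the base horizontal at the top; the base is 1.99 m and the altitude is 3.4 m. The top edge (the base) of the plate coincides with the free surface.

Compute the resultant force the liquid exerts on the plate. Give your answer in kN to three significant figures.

F ≈ 34.1 kN

γ = ρg = 906 × 9.81 / 1000 = 8.88786 kN/m³.
With the apex down, the centroid sits h/3 = 3.4/3 = 1.13333 m below the base (the top edge), so the centroid depth is h_c = 1.13333 m.
A = ½ × 1.99 × 3.4 = 3.383 m².
Resultant F = γ·h_c·A = 8.88786 × 1.13333 × 3.383 = 34.0765 kN.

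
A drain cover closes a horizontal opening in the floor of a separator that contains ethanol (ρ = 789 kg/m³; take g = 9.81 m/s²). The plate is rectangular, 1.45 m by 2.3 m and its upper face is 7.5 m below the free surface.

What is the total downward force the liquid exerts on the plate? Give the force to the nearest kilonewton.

F ≈ 194 kN

γ = ρg = 789 × 9.81 / 1000 = 7.74009 kN/m³.
The plate is horizontal, so pressure is uniform at p = γ·h = 7.74009 × 7.5 = 58.0507 kN/m².
A = 1.45 × 2.3 = 3.335 m².
F = p·A = 58.0507 × 3.335 = 193.599 kN.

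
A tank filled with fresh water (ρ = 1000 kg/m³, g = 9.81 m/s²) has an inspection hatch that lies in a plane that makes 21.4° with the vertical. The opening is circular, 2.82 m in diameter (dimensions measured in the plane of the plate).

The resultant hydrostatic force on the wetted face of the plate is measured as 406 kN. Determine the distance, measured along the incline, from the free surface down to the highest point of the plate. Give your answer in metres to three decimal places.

y_top ≈ 5.707 m

γ = ρg = 1000 × 9.81 = 9810 N/m³ = 9.81 kN/m³.
A = π(1.41)² = 6.2458 m².
From F = γ·h_c·A, the centroid depth is h_c = 406/(9.81 × 6.2458) = 6.62627 m.
The plate makes 21.4° with the vertical, i.e. θ = 90° − 21.4° = 68.6° to the horizontal. Measuring y along the incline from the free-surface line, vertical depth h = y·sinθ with sinθ = 0.931056.
Along the incline, y_c = h_c/sinθ = 6.62627/0.931056 = 7.11694 m.
The centroid is at the centre, 1.41 m below the top of the plate, so the highest point sits at y_top = 7.11694 − 1.41 = 5.70694 m along the incline.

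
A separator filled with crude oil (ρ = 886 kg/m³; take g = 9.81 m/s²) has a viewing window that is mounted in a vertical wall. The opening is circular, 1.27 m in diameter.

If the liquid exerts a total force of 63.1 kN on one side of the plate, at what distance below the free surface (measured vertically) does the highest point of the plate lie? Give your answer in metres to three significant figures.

d_top ≈ 5.10 m

γ = ρg = 886 × 9.81 / 1000 = 8.69166 kN/m³.
A = π(0.635)² = 1.26677 m².
From F = γ·h_c·A, the centroid depth is h_c = 63.1/(8.69166 × 1.26677) = 5.73098 m.
The centroid is at the centre, 0.635 m below the top of the plate, so the highest point sits at h_top = 5.73098 − 0.635 = 5.09598 m below the surface.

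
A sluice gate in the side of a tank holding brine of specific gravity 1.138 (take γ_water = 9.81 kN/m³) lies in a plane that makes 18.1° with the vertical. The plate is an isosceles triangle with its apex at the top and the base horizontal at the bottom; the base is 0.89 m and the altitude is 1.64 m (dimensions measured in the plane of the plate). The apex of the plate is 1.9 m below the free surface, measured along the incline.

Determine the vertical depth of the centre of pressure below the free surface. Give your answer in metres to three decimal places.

γ = 1.138 × 9.81 = 11.16378 kN/m³.
The plate makes 18.1° with the vertical, i.e. θ = 90° − 18.1° = 71.9° to the horizontal. Measuring y along the incline from the free-surface line, vertical depth h = y·sinθ with sinθ = 0.950516.
With the apex up, the centroid sits 2h/3 = 2 × 1.64/3 = 1.09333 m below the apex, so y_c = 1.9 + 1.09333 = 2.99333 m and h_c = 2.99333 × 0.950516 = 2.84521 m.
A = ½ × 0.89 × 1.64 = 0.7298 m².
Resultant F = γ·h_c·A = 11.16378 × 2.84521 × 0.7298 = 23.1809 kN.
I_c = b·h³/36 = 0.89 × 1.64³/36 = 0.109048 m⁴.
Centre of pressure: y_p = y_c + I_c/(y_c·A) = 2.99333 + 0.109048/(2.99333 × 0.7298) = 2.99333 + 0.0499182 = 3.04325 m along the plane.
Vertically, h_p = y_p·sinθ = 3.04325 × 0.950516 = 2.89266 m.

h_p = 2.893 m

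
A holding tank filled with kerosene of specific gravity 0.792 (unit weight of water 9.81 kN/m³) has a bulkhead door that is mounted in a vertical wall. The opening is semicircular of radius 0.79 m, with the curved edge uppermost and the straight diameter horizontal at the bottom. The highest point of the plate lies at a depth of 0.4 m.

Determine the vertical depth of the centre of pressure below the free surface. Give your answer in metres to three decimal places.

γ = 0.792 × 9.81 = 7.76952 kN/m³.
The centroid lies 4r/(3π) = 0.335286 m above the diameter, so r − 4r/(3π) = 0.79 − 0.335286 = 0.454714 m below the topmost point, so the centroid depth is h_c = 0.4 + 0.454714 = 0.854714 m.
A = πr²/2 = π × 0.79²/2 = 0.980334 m².
Resultant F = γ·h_c·A = 7.76952 × 0.854714 × 0.980334 = 6.51012 kN.
I_c = (π/8 − 8/(9π))·r⁴ = 0.109757 × 0.79⁴ = 0.0427504 m⁴.
Centre of pressure: y_p = y_c + I_c/(y_c·A) = 0.854714 + 0.0427504/(0.854714 × 0.980334) = 0.854714 + 0.0510206 = 0.905735 m along the plane.

h_p = 0.906 m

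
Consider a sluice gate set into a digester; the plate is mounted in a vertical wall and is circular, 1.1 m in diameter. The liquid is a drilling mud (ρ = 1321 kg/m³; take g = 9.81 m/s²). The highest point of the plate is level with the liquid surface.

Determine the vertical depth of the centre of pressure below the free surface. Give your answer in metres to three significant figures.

h_p = 0.688 m

γ = ρg = 1321 × 9.81 / 1000 = 12.95901 kN/m³.
The centroid is at the centre, 0.55 m below the top of the plate, so the centroid depth is h_c = 0.55 m.
A = π(0.55)² = 0.950332 m².
Resultant F = γ·h_c·A = 12.95901 × 0.55 × 0.950332 = 6.77345 kN.
I_c = πr⁴/4 = π × 0.55⁴/4 = 0.0718688 m⁴.
Centre of pressure: y_p = y_c + I_c/(y_c·A) = 0.55 + 0.0718688/(0.55 × 0.950332) = 0.55 + 0.1375 = 0.6875 m along the plane.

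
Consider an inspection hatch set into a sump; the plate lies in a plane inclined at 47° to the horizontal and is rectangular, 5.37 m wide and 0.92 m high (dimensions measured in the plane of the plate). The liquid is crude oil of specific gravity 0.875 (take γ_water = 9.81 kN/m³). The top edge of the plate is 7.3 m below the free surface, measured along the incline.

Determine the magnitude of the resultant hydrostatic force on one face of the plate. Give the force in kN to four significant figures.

F ≈ 240.7 kN

γ = 0.875 × 9.81 = 8.58375 kN/m³.
Let θ = 47° be the plate's angle to the horizontal; measure y along the incline from where the plane meets the free surface. Vertical depth h = y·sinθ with sinθ = 0.731354.
The centroid lies 0.92/2 = 0.46 m below the top edge, so y_c = 7.3 + 0.46 = 7.76 m and h_c = 7.76 × 0.731354 = 5.67531 m.
A = 5.37 × 0.92 = 4.9404 m².
Resultant F = γ·h_c·A = 8.58375 × 5.67531 × 4.9404 = 240.674 kN.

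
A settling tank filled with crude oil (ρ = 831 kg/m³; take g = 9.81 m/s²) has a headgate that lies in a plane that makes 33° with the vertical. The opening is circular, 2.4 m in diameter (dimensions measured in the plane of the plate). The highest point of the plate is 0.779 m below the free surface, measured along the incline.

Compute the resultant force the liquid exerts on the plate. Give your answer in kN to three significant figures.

γ = ρg = 831 × 9.81 / 1000 = 8.15211 kN/m³.
The plate makes 33° with the vertical, i.e. θ = 90° − 33° = 57° to the horizontal. Measuring y along the incline from the free-surface line, vertical depth h = y·sinθ with sinθ = 0.838671.
The centroid is at the centre, 1.2 m below the top of the plate, so y_c = 0.779 + 1.2 = 1.979 m and h_c = 1.979 × 0.838671 = 1.65973 m.
A = π(1.2)² = 4.52389 m².
Resultant F = γ·h_c·A = 8.15211 × 1.65973 × 4.52389 = 61.2096 kN.

F ≈ 61.2 kN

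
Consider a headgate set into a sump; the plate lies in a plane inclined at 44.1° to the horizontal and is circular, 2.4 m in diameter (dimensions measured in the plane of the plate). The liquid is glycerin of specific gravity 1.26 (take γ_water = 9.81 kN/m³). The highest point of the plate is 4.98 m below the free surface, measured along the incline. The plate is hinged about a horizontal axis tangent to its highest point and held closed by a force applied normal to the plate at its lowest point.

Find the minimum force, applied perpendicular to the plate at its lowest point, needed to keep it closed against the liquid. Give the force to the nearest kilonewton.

P ≈ 126 kN

γ = 1.26 × 9.81 = 12.3606 kN/m³.
Let θ = 44.1° be the plate's angle to the horizontal; measure y along the incline from where the plane meets the free surface. Vertical depth h = y·sinθ with sinθ = 0.695913.
The centroid is at the centre, 1.2 m below the top of the plate, so y_c = 4.98 + 1.2 = 6.18 m and h_c = 6.18 × 0.695913 = 4.30074 m.
A = π(1.2)² = 4.52389 m².
Resultant F = γ·h_c·A = 12.3606 × 4.30074 × 4.52389 = 240.489 kN.
I_c = πr⁴/4 = π × 1.2⁴/4 = 1.6286 m⁴.
Centre of pressure: y_p = y_c + I_c/(y_c·A) = 6.18 + 1.6286/(6.18 × 4.52389) = 6.18 + 0.0582524 = 6.23825 m along the plane.
The resultant acts 1.2 + 0.0582524 = 1.25825 m (along the plate) below the hinge at the top edge, so the moment about the hinge is M = F × 1.25825 = 240.489 × 1.25825 = 302.595 kN·m.
A normal force at the bottom, 2.4 m from the hinge, must supply this moment: P = 302.595/2.4 = 126.081 kN.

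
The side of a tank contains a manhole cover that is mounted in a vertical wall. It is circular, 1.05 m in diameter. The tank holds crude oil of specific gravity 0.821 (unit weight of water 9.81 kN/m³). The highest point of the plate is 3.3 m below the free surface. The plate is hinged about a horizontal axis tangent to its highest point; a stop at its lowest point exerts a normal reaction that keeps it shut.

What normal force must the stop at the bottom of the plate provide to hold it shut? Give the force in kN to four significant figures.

P ≈ 13.80 kN

γ = 0.821 × 9.81 = 8.05401 kN/m³.
The centroid is at the centre, 0.525 m below the top of the plate, so the centroid depth is h_c = 3.3 + 0.525 = 3.825 m.
A = π(0.525)² = 0.865901 m².
Resultant F = γ·h_c·A = 8.05401 × 3.825 × 0.865901 = 26.6755 kN.
I_c = πr⁴/4 = π × 0.525⁴/4 = 0.059666 m⁴.
Centre of pressure: y_p = y_c + I_c/(y_c·A) = 3.825 + 0.059666/(3.825 × 0.865901) = 3.825 + 0.0180147 = 3.84301 m along the plane.
The resultant acts 0.525 + 0.0180147 = 0.543015 m (along the plate) below the hinge at the top edge, so the moment about the hinge is M = F × 0.543015 = 26.6755 × 0.543015 = 14.4852 kN·m.
A normal force at the bottom, 1.05 m from the hinge, must supply this moment: P = 14.4852/1.05 = 13.7954 kN.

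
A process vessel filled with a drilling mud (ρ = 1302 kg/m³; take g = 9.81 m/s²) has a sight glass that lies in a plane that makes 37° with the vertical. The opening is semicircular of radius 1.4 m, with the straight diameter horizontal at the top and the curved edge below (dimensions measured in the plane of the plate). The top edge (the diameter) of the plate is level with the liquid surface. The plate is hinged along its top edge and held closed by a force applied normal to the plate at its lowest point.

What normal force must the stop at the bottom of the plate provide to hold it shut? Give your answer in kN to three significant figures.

P ≈ 11.0 kN

γ = ρg = 1302 × 9.81 / 1000 = 12.77262 kN/m³.
The plate makes 37° with the vertical, i.e. θ = 90° − 37° = 53° to the horizontal. Measuring y along the incline from the free-surface line, vertical depth h = y·sinθ with sinθ = 0.798636.
The centroid of a semicircle lies 4r/(3π) = 0.594178 m from the diameter, here below the top edge, so y_c = 0.594178 m and h_c = 0.594178 × 0.798636 = 0.474532 m.
A = πr²/2 = π × 1.4²/2 = 3.07876 m².
Resultant F = γ·h_c·A = 12.77262 × 0.474532 × 3.07876 = 18.6604 kN.
I_c = (π/8 − 8/(9π))·r⁴ = 0.109757 × 1.4⁴ = 0.421642 m⁴.
Centre of pressure: y_p = y_c + I_c/(y_c·A) = 0.594178 + 0.421642/(0.594178 × 3.07876) = 0.594178 + 0.23049 = 0.824668 m along the plane.
The resultant acts 0.594178 + 0.23049 = 0.824668 m (along the plate) below the hinge at the top edge, so the moment about the hinge is M = F × 0.824668 = 18.6604 × 0.824668 = 15.3886 kN·m.
A normal force at the bottom, 1.4 m from the hinge, must supply this moment: P = 15.3886/1.4 = 10.9919 kN.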